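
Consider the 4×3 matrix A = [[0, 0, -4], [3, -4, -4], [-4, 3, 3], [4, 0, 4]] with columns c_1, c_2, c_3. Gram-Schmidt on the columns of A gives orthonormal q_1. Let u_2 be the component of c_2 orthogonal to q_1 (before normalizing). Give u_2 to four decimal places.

c_1 = (0, 3, -4, 4); ‖c_1‖ = 6.4031, so q_1 = (0.0000, 0.4685, -0.6247, 0.6247).
q_1·c_2 = 0.0000·0 + 0.4685·(-4) + (-0.6247)·3 + 0.6247·0 = -3.7482.
u_2 = c_2 + 3.7482·q_1 = (0.0000, -2.2439, 0.6585, 2.3415).

u_2 = (0.0000, -2.2439, 0.6585, 2.3415)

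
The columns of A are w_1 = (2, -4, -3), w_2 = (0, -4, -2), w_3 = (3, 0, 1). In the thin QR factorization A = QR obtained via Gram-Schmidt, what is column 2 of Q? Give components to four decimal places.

w_1 = (2, -4, -3); ‖w_1‖ = 5.3852, so e_1 = (0.3714, -0.7428, -0.5571).
e_1·w_2 = 0.3714·0 + (-0.7428)·(-4) + (-0.5571)·(-2) = 4.0853.
u_2 = w_2 − 4.0853·e_1 = (-1.5172, -0.9655, 0.2759).
‖u_2‖ = 1.8194, so e_2 = (-0.8339, -0.5307, 0.1516).

e_2 = (-0.8339, -0.5307, 0.1516)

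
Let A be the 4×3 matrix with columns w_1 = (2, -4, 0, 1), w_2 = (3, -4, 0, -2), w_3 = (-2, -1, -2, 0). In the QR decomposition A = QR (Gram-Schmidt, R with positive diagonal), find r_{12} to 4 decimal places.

q_1 = w_1/‖w_1‖ = (2, -4, 0, 1)/4.5826 = (0.4364, -0.8729, 0.0000, 0.2182).
r_{12} = q_1·w_2 = 4.3644.

r_{12} = 4.3644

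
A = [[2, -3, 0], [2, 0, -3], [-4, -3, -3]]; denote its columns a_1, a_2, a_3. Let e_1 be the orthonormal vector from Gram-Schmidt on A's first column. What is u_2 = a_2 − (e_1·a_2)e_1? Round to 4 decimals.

u_2 = (-3.5000, -0.5000, -2.0000)

a_1 = (2, 2, -4); ‖a_1‖ = 4.8990, so e_1 = (0.4082, 0.4082, -0.8165).
e_1·a_2 = 0.4082·(-3) + 0.4082·0 + (-0.8165)·(-3) = 1.2247.
u_2 = a_2 − 1.2247·e_1 = (-3.5000, -0.5000, -2.0000).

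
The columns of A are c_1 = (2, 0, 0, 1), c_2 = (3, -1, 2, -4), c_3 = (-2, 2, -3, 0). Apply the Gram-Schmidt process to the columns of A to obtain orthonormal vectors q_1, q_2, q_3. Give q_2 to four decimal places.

c_1 = (2, 0, 0, 1); ‖c_1‖ = 2.2361, so q_1 = (0.8944, 0.0000, 0.0000, 0.4472).
q_1·c_2 = 0.8944·3 + 0.0000·(-1) + 0.0000·2 + 0.4472·(-4) = 0.8944.
u_2 = c_2 − 0.8944·q_1 = (2.2000, -1.0000, 2.0000, -4.4000).
‖u_2‖ = 5.4037, so q_2 = (0.4071, -0.1851, 0.3701, -0.8143).

q_2 = (0.4071, -0.1851, 0.3701, -0.8143)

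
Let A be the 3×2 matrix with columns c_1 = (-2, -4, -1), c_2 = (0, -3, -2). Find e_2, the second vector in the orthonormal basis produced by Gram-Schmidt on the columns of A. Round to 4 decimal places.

c_1 = (-2, -4, -1); ‖c_1‖ = 4.5826, so e_1 = (-0.4364, -0.8729, -0.2182).
e_1·c_2 = (-0.4364)·0 + (-0.8729)·(-3) + (-0.2182)·(-2) = 3.0551.
u_2 = c_2 − 3.0551·e_1 = (1.3333, -0.3333, -1.3333).
‖u_2‖ = 1.9149, so e_2 = (0.6963, -0.1741, -0.6963).

e_2 = (0.6963, -0.1741, -0.6963)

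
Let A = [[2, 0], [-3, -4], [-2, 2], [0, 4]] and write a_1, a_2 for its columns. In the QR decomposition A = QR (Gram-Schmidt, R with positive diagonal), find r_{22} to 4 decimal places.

e_1 = a_1/‖a_1‖ = (2, -3, -2, 0)/4.1231 = (0.4851, -0.7276, -0.4851, 0.0000).
r_{12} = e_1·a_2 = 1.9403.
u_2 = a_2 − 1.9403·e_1 = (-0.9412, -2.5882, 2.9412, 4.0000).
r_{22} = ‖u_2‖ = 5.6776.

r_{22} = 5.6776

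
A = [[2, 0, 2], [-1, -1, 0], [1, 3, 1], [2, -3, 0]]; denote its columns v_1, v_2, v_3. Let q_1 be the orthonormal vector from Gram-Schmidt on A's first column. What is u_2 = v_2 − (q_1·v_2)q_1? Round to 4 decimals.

u_2 = (0.4000, -1.2000, 3.2000, -2.6000)

v_1 = (2, -1, 1, 2); ‖v_1‖ = 3.1623, so q_1 = (0.6325, -0.3162, 0.3162, 0.6325).
q_1·v_2 = 0.6325·0 + (-0.3162)·(-1) + 0.3162·3 + 0.6325·(-3) = -0.6325.
u_2 = v_2 + 0.6325·q_1 = (0.4000, -1.2000, 3.2000, -2.6000).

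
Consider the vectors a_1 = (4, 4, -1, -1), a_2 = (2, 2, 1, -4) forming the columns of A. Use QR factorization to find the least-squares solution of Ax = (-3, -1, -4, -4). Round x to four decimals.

a_1 = (4, 4, -1, -1); ‖a_1‖ = 5.8310, so e_1 = (0.6860, 0.6860, -0.1715, -0.1715).
e_1·a_2 = 0.6860·2 + 0.6860·2 + (-0.1715)·1 + (-0.1715)·(-4) = 3.2585.
u_2 = a_2 − 3.2585·e_1 = (-0.2353, -0.2353, 1.5588, -3.4412).
‖u_2‖ = 3.7924, so e_2 = (-0.0620, -0.0620, 0.4110, -0.9074).
Qᵀb = (-1.3720, 2.2336).
Back-substitute: x_2 = 2.2336/3.7924 = 0.5890.
x_1 = (-1.3720 − 3.2585·0.5890)/5.8310 = -0.5644.

x = (-0.5644, 0.5890)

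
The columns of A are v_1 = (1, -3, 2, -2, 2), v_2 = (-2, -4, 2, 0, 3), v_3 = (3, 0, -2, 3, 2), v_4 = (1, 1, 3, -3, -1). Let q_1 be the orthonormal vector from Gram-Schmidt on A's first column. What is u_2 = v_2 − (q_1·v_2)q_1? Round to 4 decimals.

q_1 = v_1/‖v_1‖ = (1, -3, 2, -2, 2)/4.6904 = (0.2132, -0.6396, 0.4264, -0.4264, 0.4264).
r_{12} = q_1·v_2 = 4.2640.
u_2 = v_2 − 4.2640·q_1 = (-2.9091, -1.2727, 0.1818, 1.8182, 1.1818).

u_2 = (-2.9091, -1.2727, 0.1818, 1.8182, 1.1818)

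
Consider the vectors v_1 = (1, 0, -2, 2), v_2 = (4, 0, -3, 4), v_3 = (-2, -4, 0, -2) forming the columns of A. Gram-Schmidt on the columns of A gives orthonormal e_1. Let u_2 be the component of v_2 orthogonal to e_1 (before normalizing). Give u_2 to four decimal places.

u_2 = (2.0000, 0.0000, 1.0000, 0.0000)

v_1 = (1, 0, -2, 2); ‖v_1‖ = 3.0000, so e_1 = (0.3333, 0.0000, -0.6667, 0.6667).
e_1·v_2 = 0.3333·4 + 0.0000·0 + (-0.6667)·(-3) + 0.6667·4 = 6.0000.
u_2 = v_2 − 6.0000·e_1 = (2.0000, 0.0000, 1.0000, 0.0000).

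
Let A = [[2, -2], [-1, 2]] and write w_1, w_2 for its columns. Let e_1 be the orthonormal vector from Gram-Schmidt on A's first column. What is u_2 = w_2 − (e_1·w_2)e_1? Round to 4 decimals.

u_2 = (0.4000, 0.8000)

w_1 = (2, -1); ‖w_1‖ = 2.2361, so e_1 = (0.8944, -0.4472).
e_1·w_2 = 0.8944·(-2) + (-0.4472)·2 = -2.6833.
u_2 = w_2 + 2.6833·e_1 = (0.4000, 0.8000).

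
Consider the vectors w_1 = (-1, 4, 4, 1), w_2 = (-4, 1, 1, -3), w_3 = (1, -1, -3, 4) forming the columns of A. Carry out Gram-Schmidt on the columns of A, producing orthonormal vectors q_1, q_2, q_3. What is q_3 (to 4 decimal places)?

q_1 = w_1/‖w_1‖ = (-1, 4, 4, 1)/5.8310 = (-0.1715, 0.6860, 0.6860, 0.1715).
r_{12} = q_1·w_2 = 1.5435.
u_2 = w_2 − 1.5435·q_1 = (-3.7353, -0.0588, -0.0588, -3.2647).
‖u_2‖ = 4.9616, so q_2 = (-0.7528, -0.0119, -0.0119, -0.6580).
r_{13} = q_1·w_3 = -2.2295; r_{23} = q_2·w_3 = -3.3374.
u_3 = w_3 + 2.2295·q_1 + 3.3374·q_2 = (-1.8949, 0.4898, -1.5102, 2.1864).
‖u_3‖ = 3.3002, so q_3 = (-0.5742, 0.1484, -0.4576, 0.6625).

q_3 = (-0.5742, 0.1484, -0.4576, 0.6625)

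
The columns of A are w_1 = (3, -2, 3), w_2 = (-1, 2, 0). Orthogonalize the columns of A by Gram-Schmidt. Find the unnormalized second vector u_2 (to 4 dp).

u_2 = (-0.0455, 1.3636, 0.9545)

w_1 = (3, -2, 3); ‖w_1‖ = 4.6904, so q_1 = (0.6396, -0.4264, 0.6396).
q_1·w_2 = 0.6396·(-1) + (-0.4264)·2 + 0.6396·0 = -1.4924.
u_2 = w_2 + 1.4924·q_1 = (-0.0455, 1.3636, 0.9545).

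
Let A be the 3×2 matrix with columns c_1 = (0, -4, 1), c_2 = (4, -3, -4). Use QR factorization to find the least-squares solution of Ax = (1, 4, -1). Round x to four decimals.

c_1 = (0, -4, 1); ‖c_1‖ = 4.1231, so q_1 = (0.0000, -0.9701, 0.2425).
q_1·c_2 = 0.0000·4 + (-0.9701)·(-3) + 0.2425·(-4) = 1.9403.
u_2 = c_2 − 1.9403·q_1 = (4.0000, -1.1176, -4.4706).
‖u_2‖ = 6.1021, so q_2 = (0.6555, -0.1832, -0.7326).
Qᵀb = (-4.1231, 0.6555).
Back-substitute: x_2 = 0.6555/6.1021 = 0.1074.
x_1 = (-4.1231 − 1.9403·0.1074)/4.1231 = -1.0506.

x = (-1.0506, 0.1074)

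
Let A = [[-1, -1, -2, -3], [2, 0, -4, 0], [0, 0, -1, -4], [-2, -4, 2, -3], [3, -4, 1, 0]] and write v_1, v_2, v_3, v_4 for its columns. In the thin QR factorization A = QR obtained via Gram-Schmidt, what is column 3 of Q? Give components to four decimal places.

q_3 = (-0.6327, -0.7048, -0.2268, -0.0605, 0.2187)

v_1 = (-1, 2, 0, -2, 3); ‖v_1‖ = 4.2426, so q_1 = (-0.2357, 0.4714, 0.0000, -0.4714, 0.7071).
q_1·v_2 = (-0.2357)·(-1) + 0.4714·0 + 0.0000·0 + (-0.4714)·(-4) + 0.7071·(-4) = -0.7071.
u_2 = v_2 + 0.7071·q_1 = (-1.1667, 0.3333, 0.0000, -4.3333, -3.5000).
‖u_2‖ = 5.7009, so q_2 = (-0.2046, 0.0585, 0.0000, -0.7601, -0.6139).
q_1·v_3 = (-0.2357)·(-2) + 0.4714·(-4) + 0.0000·(-1) + (-0.4714)·2 + 0.7071·1 = -1.6499; q_2·v_3 = (-0.2046)·(-2) + 0.0585·(-4) + 0.0000·(-1) + (-0.7601)·2 + (-0.6139)·1 = -1.9588.
u_3 = v_3 + 1.6499·q_1 + 1.9588·q_2 = (-2.7897, -3.1077, -1.0000, -0.2667, 0.9641).
‖u_3‖ = 4.4092, so q_3 = (-0.6327, -0.7048, -0.2268, -0.0605, 0.2187).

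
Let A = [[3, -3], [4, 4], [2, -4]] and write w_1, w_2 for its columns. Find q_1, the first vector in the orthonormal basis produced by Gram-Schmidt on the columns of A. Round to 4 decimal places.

w_1 = (3, 4, 2); ‖w_1‖ = 5.3852, so q_1 = (0.5571, 0.7428, 0.3714).

q_1 = (0.5571, 0.7428, 0.3714)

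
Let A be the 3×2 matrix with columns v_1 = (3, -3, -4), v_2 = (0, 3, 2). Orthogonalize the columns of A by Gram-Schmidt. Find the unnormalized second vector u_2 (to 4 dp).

u_2 = (1.5000, 1.5000, 0.0000)

q_1 = v_1/‖v_1‖ = (3, -3, -4)/5.8310 = (0.5145, -0.5145, -0.6860).
r_{12} = q_1·v_2 = -2.9155.
u_2 = v_2 + 2.9155·q_1 = (1.5000, 1.5000, 0.0000).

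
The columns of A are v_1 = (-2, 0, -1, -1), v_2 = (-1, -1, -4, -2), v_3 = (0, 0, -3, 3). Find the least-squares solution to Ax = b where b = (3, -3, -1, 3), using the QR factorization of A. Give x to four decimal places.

x = (-2.0000, 0.5000, 0.5000)

q_1 = v_1/‖v_1‖ = (-2, 0, -1, -1)/2.4495 = (-0.8165, 0.0000, -0.4082, -0.4082).
r_{12} = q_1·v_2 = 3.2660.
u_2 = v_2 − 3.2660·q_1 = (1.6667, -1.0000, -2.6667, -0.6667).
‖u_2‖ = 3.3665, so q_2 = (0.4951, -0.2970, -0.7921, -0.1980).
r_{13} = q_1·v_3 = 0.0000; r_{23} = q_2·v_3 = 1.7823.
u_3 = v_3 + 0.0000·q_1 − 1.7823·q_2 = (-0.8824, 0.5294, -1.5882, 3.3529).
‖u_3‖ = 3.8501, so q_3 = (-0.2292, 0.1375, -0.4125, 0.8709).
Qᵀb = (-3.2660, 2.5744, 1.9251).
Back-substitute: x_3 = 1.9251/3.8501 = 0.5000.
x_2 = (2.5744 − 1.7823·0.5000)/3.3665 = 0.5000.
x_1 = (-3.2660 − 3.2660·0.5000 + 0.0000·0.5000)/2.4495 = -2.0000.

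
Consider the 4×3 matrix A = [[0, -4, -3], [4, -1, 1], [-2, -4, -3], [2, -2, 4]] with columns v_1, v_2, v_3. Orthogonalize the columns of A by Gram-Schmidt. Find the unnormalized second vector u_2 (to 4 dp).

v_1 = (0, 4, -2, 2); ‖v_1‖ = 4.8990, so q_1 = (0.0000, 0.8165, -0.4082, 0.4082).
q_1·v_2 = 0.0000·(-4) + 0.8165·(-1) + (-0.4082)·(-4) + 0.4082·(-2) = 0.0000.
u_2 = v_2 + 0.0000·q_1 = (-4.0000, -1.0000, -4.0000, -2.0000).

u_2 = (-4.0000, -1.0000, -4.0000, -2.0000)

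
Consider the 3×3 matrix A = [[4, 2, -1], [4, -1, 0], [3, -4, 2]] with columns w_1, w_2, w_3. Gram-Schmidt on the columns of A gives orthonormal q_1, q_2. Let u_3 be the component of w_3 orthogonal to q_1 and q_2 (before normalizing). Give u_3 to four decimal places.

u_3 = (0.1794, -0.3036, 0.1656)

q_1 = w_1/‖w_1‖ = (4, 4, 3)/6.4031 = (0.6247, 0.6247, 0.4685).
r_{12} = q_1·w_2 = -1.2494.
u_2 = w_2 + 1.2494·q_1 = (2.7805, -0.2195, -3.4146).
‖u_2‖ = 4.4090, so q_2 = (0.6306, -0.0498, -0.7745).
r_{13} = q_1·w_3 = 0.3123; r_{23} = q_2·w_3 = -2.1796.
u_3 = w_3 − 0.3123·q_1 + 2.1796·q_2 = (0.1794, -0.3036, 0.1656).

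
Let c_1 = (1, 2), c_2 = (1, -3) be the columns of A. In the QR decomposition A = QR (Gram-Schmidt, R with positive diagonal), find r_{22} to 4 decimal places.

r_{22} = 2.2361

c_1 = (1, 2); ‖c_1‖ = 2.2361, so e_1 = (0.4472, 0.8944).
e_1·c_2 = 0.4472·1 + 0.8944·(-3) = -2.2361.
u_2 = c_2 + 2.2361·e_1 = (2.0000, -1.0000).
r_{22} = ‖u_2‖ = 2.2361.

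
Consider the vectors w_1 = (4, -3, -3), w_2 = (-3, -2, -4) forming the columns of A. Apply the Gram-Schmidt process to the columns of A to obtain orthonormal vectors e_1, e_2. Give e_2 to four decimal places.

e_2 = (-0.7011, -0.2782, -0.6566)

w_1 = (4, -3, -3); ‖w_1‖ = 5.8310, so e_1 = (0.6860, -0.5145, -0.5145).
e_1·w_2 = 0.6860·(-3) + (-0.5145)·(-2) + (-0.5145)·(-4) = 1.0290.
u_2 = w_2 − 1.0290·e_1 = (-3.7059, -1.4706, -3.4706).
‖u_2‖ = 5.2859, so e_2 = (-0.7011, -0.2782, -0.6566).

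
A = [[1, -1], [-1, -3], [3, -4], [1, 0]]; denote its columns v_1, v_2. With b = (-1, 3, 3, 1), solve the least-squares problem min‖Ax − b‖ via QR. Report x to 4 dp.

v_1 = (1, -1, 3, 1); ‖v_1‖ = 3.4641, so q_1 = (0.2887, -0.2887, 0.8660, 0.2887).
q_1·v_2 = 0.2887·(-1) + (-0.2887)·(-3) + 0.8660·(-4) + 0.2887·0 = -2.8868.
u_2 = v_2 + 2.8868·q_1 = (-0.1667, -3.8333, -1.5000, 0.8333).
‖u_2‖ = 4.2032, so q_2 = (-0.0397, -0.9120, -0.3569, 0.1983).
Qᵀb = (1.7321, -3.5687).
Back-substitute: x_2 = -3.5687/4.2032 = -0.8491.
x_1 = (1.7321 + 2.8868·(-0.8491))/3.4641 = -0.2075.

x = (-0.2075, -0.8491)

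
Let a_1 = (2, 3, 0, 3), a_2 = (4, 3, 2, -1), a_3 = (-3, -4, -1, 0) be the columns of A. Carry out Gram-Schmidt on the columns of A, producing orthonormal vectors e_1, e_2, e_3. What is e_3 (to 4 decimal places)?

a_1 = (2, 3, 0, 3); ‖a_1‖ = 4.6904, so e_1 = (0.4264, 0.6396, 0.0000, 0.6396).
e_1·a_2 = 0.4264·4 + 0.6396·3 + 0.0000·2 + 0.6396·(-1) = 2.9848.
u_2 = a_2 − 2.9848·e_1 = (2.7273, 1.0909, 2.0000, -2.9091).
‖u_2‖ = 4.5925, so e_2 = (0.5939, 0.2375, 0.4355, -0.6334).
e_1·a_3 = 0.4264·(-3) + 0.6396·(-4) + 0.0000·(-1) + 0.6396·0 = -3.8376; e_2·a_3 = 0.5939·(-3) + 0.2375·(-4) + 0.4355·(-1) + (-0.6334)·0 = -3.1672.
u_3 = a_3 + 3.8376·e_1 + 3.1672·e_2 = (0.5172, -0.7931, 0.3793, 0.4483).
‖u_3‖ = 1.1142, so e_3 = (0.4642, -0.7118, 0.3404, 0.4023).

e_3 = (0.4642, -0.7118, 0.3404, 0.4023)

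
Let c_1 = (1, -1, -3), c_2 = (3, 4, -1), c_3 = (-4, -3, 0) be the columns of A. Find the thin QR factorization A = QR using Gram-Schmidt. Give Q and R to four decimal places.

e_1 = c_1/‖c_1‖ = (1, -1, -3)/3.3166 = (0.3015, -0.3015, -0.9045).
r_{12} = e_1·c_2 = 0.6030.
u_2 = c_2 − 0.6030·e_1 = (2.8182, 4.1818, -0.4545).
‖u_2‖ = 5.0632, so e_2 = (0.5566, 0.8259, -0.0898).
r_{13} = e_1·c_3 = -0.3015; r_{23} = e_2·c_3 = -4.7041.
u_3 = c_3 + 0.3015·e_1 + 4.7041·e_2 = (-1.2908, 0.7943, -0.6950).
‖u_3‖ = 1.6674, so e_3 = (-0.7741, 0.4764, -0.4168).

Q = [[0.3015, 0.5566, -0.7741], [-0.3015, 0.8259, 0.4764], [-0.9045, -0.0898, -0.4168]], R = [[3.3166, 0.6030, -0.3015], [0.0000, 5.0632, -4.7041], [0.0000, 0.0000, 1.6674]]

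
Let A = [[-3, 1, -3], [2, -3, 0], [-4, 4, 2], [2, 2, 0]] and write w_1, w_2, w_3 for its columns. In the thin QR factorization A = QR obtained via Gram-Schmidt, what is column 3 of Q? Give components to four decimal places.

q_3 = (-0.7821, 0.1577, 0.4896, -0.3516)

w_1 = (-3, 2, -4, 2); ‖w_1‖ = 5.7446, so q_1 = (-0.5222, 0.3482, -0.6963, 0.3482).
q_1·w_2 = (-0.5222)·1 + 0.3482·(-3) + (-0.6963)·4 + 0.3482·2 = -3.6556.
u_2 = w_2 + 3.6556·q_1 = (-0.9091, -1.7273, 1.4545, 3.2727).
‖u_2‖ = 4.0788, so q_2 = (-0.2229, -0.4235, 0.3566, 0.8024).
q_1·w_3 = (-0.5222)·(-3) + 0.3482·0 + (-0.6963)·2 + 0.3482·0 = 0.1741; q_2·w_3 = (-0.2229)·(-3) + (-0.4235)·0 + 0.3566·2 + 0.8024·0 = 1.3819.
u_3 = w_3 − 0.1741·q_1 − 1.3819·q_2 = (-2.6011, 0.5246, 1.6284, -1.1694).
‖u_3‖ = 3.3257, so q_3 = (-0.7821, 0.1577, 0.4896, -0.3516).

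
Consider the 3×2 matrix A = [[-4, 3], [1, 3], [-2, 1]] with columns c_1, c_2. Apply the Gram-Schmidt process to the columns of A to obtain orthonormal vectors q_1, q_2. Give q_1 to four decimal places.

c_1 = (-4, 1, -2); ‖c_1‖ = 4.5826, so q_1 = (-0.8729, 0.2182, -0.4364).

q_1 = (-0.8729, 0.2182, -0.4364)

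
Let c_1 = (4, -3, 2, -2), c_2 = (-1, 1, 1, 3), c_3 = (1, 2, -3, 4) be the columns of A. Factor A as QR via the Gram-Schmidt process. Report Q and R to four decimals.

Q = [[0.6963, 0.1155, 0.6213], [-0.5222, 0.0000, 0.1231], [0.3482, 0.5774, -0.6689], [-0.3482, 0.8083, 0.3890]], R = [[5.7446, -1.9149, -2.7852], [0.0000, 2.8868, 1.6166], [0.0000, 0.0000, 4.4305]]

c_1 = (4, -3, 2, -2); ‖c_1‖ = 5.7446, so q_1 = (0.6963, -0.5222, 0.3482, -0.3482).
q_1·c_2 = 0.6963·(-1) + (-0.5222)·1 + 0.3482·1 + (-0.3482)·3 = -1.9149.
u_2 = c_2 + 1.9149·q_1 = (0.3333, 0.0000, 1.6667, 2.3333).
‖u_2‖ = 2.8868, so q_2 = (0.1155, 0.0000, 0.5774, 0.8083).
q_1·c_3 = 0.6963·1 + (-0.5222)·2 + 0.3482·(-3) + (-0.3482)·4 = -2.7852; q_2·c_3 = 0.1155·1 + 0.0000·2 + 0.5774·(-3) + 0.8083·4 = 1.6166.
u_3 = c_3 + 2.7852·q_1 − 1.6166·q_2 = (2.7527, 0.5455, -2.9636, 1.7236).
‖u_3‖ = 4.4305, so q_3 = (0.6213, 0.1231, -0.6689, 0.3890).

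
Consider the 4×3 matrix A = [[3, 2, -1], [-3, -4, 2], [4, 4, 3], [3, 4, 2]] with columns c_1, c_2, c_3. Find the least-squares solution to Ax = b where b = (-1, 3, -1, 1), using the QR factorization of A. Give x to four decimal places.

c_1 = (3, -3, 4, 3); ‖c_1‖ = 6.5574, so e_1 = (0.4575, -0.4575, 0.6100, 0.4575).
e_1·c_2 = 0.4575·2 + (-0.4575)·(-4) + 0.6100·4 + 0.4575·4 = 7.0149.
u_2 = c_2 − 7.0149·e_1 = (-1.2093, -0.7907, -0.2791, 0.7907).
‖u_2‖ = 1.6705, so e_2 = (-0.7239, -0.4733, -0.1671, 0.4733).
e_1·c_3 = 0.4575·(-1) + (-0.4575)·2 + 0.6100·3 + 0.4575·2 = 1.3725; e_2·c_3 = (-0.7239)·(-1) + (-0.4733)·2 + (-0.1671)·3 + 0.4733·2 = 0.2227.
u_3 = c_3 − 1.3725·e_1 − 0.2227·e_2 = (-1.4667, 2.7333, 2.2000, 1.2667).
‖u_3‖ = 4.0083, so e_3 = (-0.3659, 0.6819, 0.5489, 0.3160).
Qᵀb = (-1.9825, -0.0557, 2.1788).
Back-substitute: x_3 = 2.1788/4.0083 = 0.5436.
x_2 = (-0.0557 − 0.2227·0.5436)/1.6705 = -0.1058.
x_1 = (-1.9825 − 7.0149·(-0.1058) − 1.3725·0.5436)/6.5574 = -0.3029.

x = (-0.3029, -0.1058, 0.5436)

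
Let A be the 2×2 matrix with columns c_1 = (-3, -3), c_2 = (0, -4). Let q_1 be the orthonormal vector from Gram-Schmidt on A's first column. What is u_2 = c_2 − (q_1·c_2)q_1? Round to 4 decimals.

q_1 = c_1/‖c_1‖ = (-3, -3)/4.2426 = (-0.7071, -0.7071).
r_{12} = q_1·c_2 = 2.8284.
u_2 = c_2 − 2.8284·q_1 = (2.0000, -2.0000).

u_2 = (2.0000, -2.0000)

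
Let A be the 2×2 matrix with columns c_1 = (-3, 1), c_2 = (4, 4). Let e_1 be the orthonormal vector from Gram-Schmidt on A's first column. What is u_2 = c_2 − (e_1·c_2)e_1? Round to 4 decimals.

e_1 = c_1/‖c_1‖ = (-3, 1)/3.1623 = (-0.9487, 0.3162).
r_{12} = e_1·c_2 = -2.5298.
u_2 = c_2 + 2.5298·e_1 = (1.6000, 4.8000).

u_2 = (1.6000, 4.8000)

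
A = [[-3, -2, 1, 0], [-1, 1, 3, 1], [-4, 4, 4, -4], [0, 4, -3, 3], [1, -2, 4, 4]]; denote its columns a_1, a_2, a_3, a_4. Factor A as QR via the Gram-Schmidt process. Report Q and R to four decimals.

Q = [[-0.5774, -0.5844, -0.3641, 0.4385], [-0.1925, 0.0880, 0.4233, 0.2478], [-0.7698, 0.3519, 0.3427, -0.2717], [0.0000, 0.6786, -0.2797, 0.6673], [0.1925, -0.2576, 0.7018, 0.4767]], R = [[5.1962, -2.5019, -3.4641, 3.6566], [0.0000, 5.8941, -1.9794, -0.3142], [0.0000, 0.0000, 5.9230, 1.0206], [0.0000, 0.0000, 0.0000, 5.2430]]

a_1 = (-3, -1, -4, 0, 1); ‖a_1‖ = 5.1962, so q_1 = (-0.5774, -0.1925, -0.7698, 0.0000, 0.1925).
q_1·a_2 = (-0.5774)·(-2) + (-0.1925)·1 + (-0.7698)·4 + 0.0000·4 + 0.1925·(-2) = -2.5019.
u_2 = a_2 + 2.5019·q_1 = (-3.4444, 0.5185, 2.0741, 4.0000, -1.5185).
‖u_2‖ = 5.8941, so q_2 = (-0.5844, 0.0880, 0.3519, 0.6786, -0.2576).
q_1·a_3 = (-0.5774)·1 + (-0.1925)·3 + (-0.7698)·4 + 0.0000·(-3) + 0.1925·4 = -3.4641; q_2·a_3 = (-0.5844)·1 + 0.0880·3 + 0.3519·4 + 0.6786·(-3) + (-0.2576)·4 = -1.9794.
u_3 = a_3 + 3.4641·q_1 + 1.9794·q_2 = (-2.1567, 2.5075, 2.0299, -1.6567, 4.1567).
‖u_3‖ = 5.9230, so q_3 = (-0.3641, 0.4233, 0.3427, -0.2797, 0.7018).
q_1·a_4 = (-0.5774)·0 + (-0.1925)·1 + (-0.7698)·(-4) + 0.0000·3 + 0.1925·4 = 3.6566; q_2·a_4 = (-0.5844)·0 + 0.0880·1 + 0.3519·(-4) + 0.6786·3 + (-0.2576)·4 = -0.3142; q_3·a_4 = (-0.3641)·0 + 0.4233·1 + 0.3427·(-4) + (-0.2797)·3 + 0.7018·4 = 1.0206.
u_4 = a_4 − 3.6566·q_1 + 0.3142·q_2 − 1.0206·q_3 = (2.2991, 1.2993, -1.4244, 3.4987, 2.4991).
‖u_4‖ = 5.2430, so q_4 = (0.4385, 0.2478, -0.2717, 0.6673, 0.4767).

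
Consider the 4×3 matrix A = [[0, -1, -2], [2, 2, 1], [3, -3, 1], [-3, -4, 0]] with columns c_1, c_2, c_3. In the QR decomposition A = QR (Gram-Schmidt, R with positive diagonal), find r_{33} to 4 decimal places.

q_1 = c_1/‖c_1‖ = (0, 2, 3, -3)/4.6904 = (0.0000, 0.4264, 0.6396, -0.6396).
r_{12} = q_1·c_2 = 1.4924.
u_2 = c_2 − 1.4924·q_1 = (-1.0000, 1.3636, -3.9545, -3.0455).
‖u_2‖ = 5.2700, so q_2 = (-0.1898, 0.2588, -0.7504, -0.5779).
r_{13} = q_1·c_3 = 1.0660; r_{23} = q_2·c_3 = -0.1121.
u_3 = c_3 − 1.0660·q_1 + 0.1121·q_2 = (-2.0213, 0.5745, 0.2340, 0.6170).
r_{33} = ‖u_3‖ = 2.2025.

r_{33} = 2.2025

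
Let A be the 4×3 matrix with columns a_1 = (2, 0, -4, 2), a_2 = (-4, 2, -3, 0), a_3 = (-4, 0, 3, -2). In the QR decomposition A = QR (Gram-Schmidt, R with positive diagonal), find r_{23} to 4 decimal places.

r_{23} = 2.0665

a_1 = (2, 0, -4, 2); ‖a_1‖ = 4.8990, so q_1 = (0.4082, 0.0000, -0.8165, 0.4082).
q_1·a_2 = 0.4082·(-4) + 0.0000·2 + (-0.8165)·(-3) + 0.4082·0 = 0.8165.
u_2 = a_2 − 0.8165·q_1 = (-4.3333, 2.0000, -2.3333, -0.3333).
‖u_2‖ = 5.3229, so q_2 = (-0.8141, 0.3757, -0.4384, -0.0626).
r_{23} = q_2·a_3 = 2.0665.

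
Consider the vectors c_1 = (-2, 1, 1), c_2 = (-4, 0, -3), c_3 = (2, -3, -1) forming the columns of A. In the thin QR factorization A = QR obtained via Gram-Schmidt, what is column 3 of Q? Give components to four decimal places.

c_1 = (-2, 1, 1); ‖c_1‖ = 2.4495, so q_1 = (-0.8165, 0.4082, 0.4082).
q_1·c_2 = (-0.8165)·(-4) + 0.4082·0 + 0.4082·(-3) = 2.0412.
u_2 = c_2 − 2.0412·q_1 = (-2.3333, -0.8333, -3.8333).
‖u_2‖ = 4.5644, so q_2 = (-0.5112, -0.1826, -0.8398).
q_1·c_3 = (-0.8165)·2 + 0.4082·(-3) + 0.4082·(-1) = -3.2660; q_2·c_3 = (-0.5112)·2 + (-0.1826)·(-3) + (-0.8398)·(-1) = 0.3651.
u_3 = c_3 + 3.2660·q_1 − 0.3651·q_2 = (-0.4800, -1.6000, 0.6400).
‖u_3‖ = 1.7889, so q_3 = (-0.2683, -0.8944, 0.3578).

q_3 = (-0.2683, -0.8944, 0.3578)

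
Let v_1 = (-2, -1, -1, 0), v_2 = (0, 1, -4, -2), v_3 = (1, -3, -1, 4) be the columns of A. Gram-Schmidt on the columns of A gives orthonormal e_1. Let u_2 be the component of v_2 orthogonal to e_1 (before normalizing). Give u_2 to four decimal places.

e_1 = v_1/‖v_1‖ = (-2, -1, -1, 0)/2.4495 = (-0.8165, -0.4082, -0.4082, 0.0000).
r_{12} = e_1·v_2 = 1.2247.
u_2 = v_2 − 1.2247·e_1 = (1.0000, 1.5000, -3.5000, -2.0000).

u_2 = (1.0000, 1.5000, -3.5000, -2.0000)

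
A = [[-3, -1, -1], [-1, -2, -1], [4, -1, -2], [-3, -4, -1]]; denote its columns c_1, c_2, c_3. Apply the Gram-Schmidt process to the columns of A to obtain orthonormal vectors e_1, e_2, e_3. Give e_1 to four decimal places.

e_1 = (-0.5071, -0.1690, 0.6761, -0.5071)

c_1 = (-3, -1, 4, -3); ‖c_1‖ = 5.9161, so e_1 = (-0.5071, -0.1690, 0.6761, -0.5071).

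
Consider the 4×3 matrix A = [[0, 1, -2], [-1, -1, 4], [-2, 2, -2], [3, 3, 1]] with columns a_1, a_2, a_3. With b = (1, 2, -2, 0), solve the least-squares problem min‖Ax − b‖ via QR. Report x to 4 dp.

a_1 = (0, -1, -2, 3); ‖a_1‖ = 3.7417, so e_1 = (0.0000, -0.2673, -0.5345, 0.8018).
e_1·a_2 = 0.0000·1 + (-0.2673)·(-1) + (-0.5345)·2 + 0.8018·3 = 1.6036.
u_2 = a_2 − 1.6036·e_1 = (1.0000, -0.5714, 2.8571, 1.7143).
‖u_2‖ = 3.5254, so e_2 = (0.2837, -0.1621, 0.8104, 0.4863).
e_1·a_3 = 0.0000·(-2) + (-0.2673)·4 + (-0.5345)·(-2) + 0.8018·1 = 0.8018; e_2·a_3 = 0.2837·(-2) + (-0.1621)·4 + 0.8104·(-2) + 0.4863·1 = -2.3503.
u_3 = a_3 − 0.8018·e_1 + 2.3503·e_2 = (-1.3333, 3.8333, 0.3333, 1.5000).
‖u_3‖ = 4.3397, so e_3 = (-0.3072, 0.8833, 0.0768, 0.3456).
Qᵀb = (0.5345, -1.6614, 1.3058).
Back-substitute: x_3 = 1.3058/4.3397 = 0.3009.
x_2 = (-1.6614 + 2.3503·0.3009)/3.5254 = -0.2707.
x_1 = (0.5345 − 1.6036·(-0.2707) − 0.8018·0.3009)/3.7417 = 0.1944.

x = (0.1944, -0.2707, 0.3009)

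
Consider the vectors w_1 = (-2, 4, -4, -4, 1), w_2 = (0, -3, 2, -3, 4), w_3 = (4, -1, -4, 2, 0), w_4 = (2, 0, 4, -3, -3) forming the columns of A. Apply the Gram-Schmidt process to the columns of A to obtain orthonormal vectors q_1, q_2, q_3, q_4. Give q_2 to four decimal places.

q_2 = (-0.0246, -0.4394, 0.2766, -0.5378, 0.6638)

w_1 = (-2, 4, -4, -4, 1); ‖w_1‖ = 7.2801, so q_1 = (-0.2747, 0.5494, -0.5494, -0.5494, 0.1374).
q_1·w_2 = (-0.2747)·0 + 0.5494·(-3) + (-0.5494)·2 + (-0.5494)·(-3) + 0.1374·4 = -0.5494.
u_2 = w_2 + 0.5494·q_1 = (-0.1509, -2.6981, 1.6981, -3.3019, 4.0755).
‖u_2‖ = 6.1399, so q_2 = (-0.0246, -0.4394, 0.2766, -0.5378, 0.6638).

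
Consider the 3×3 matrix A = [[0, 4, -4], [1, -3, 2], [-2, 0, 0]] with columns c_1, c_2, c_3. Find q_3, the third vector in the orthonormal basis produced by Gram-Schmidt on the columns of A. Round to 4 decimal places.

q_1 = c_1/‖c_1‖ = (0, 1, -2)/2.2361 = (0.0000, 0.4472, -0.8944).
r_{12} = q_1·c_2 = -1.3416.
u_2 = c_2 + 1.3416·q_1 = (4.0000, -2.4000, -1.2000).
‖u_2‖ = 4.8166, so q_2 = (0.8305, -0.4983, -0.2491).
r_{13} = q_1·c_3 = 0.8944; r_{23} = q_2·c_3 = -4.3184.
u_3 = c_3 − 0.8944·q_1 + 4.3184·q_2 = (-0.4138, -0.5517, -0.2759).
‖u_3‖ = 0.7428, so q_3 = (-0.5571, -0.7428, -0.3714).

q_3 = (-0.5571, -0.7428, -0.3714)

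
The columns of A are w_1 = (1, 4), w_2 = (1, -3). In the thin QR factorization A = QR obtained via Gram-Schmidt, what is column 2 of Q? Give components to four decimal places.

w_1 = (1, 4); ‖w_1‖ = 4.1231, so q_1 = (0.2425, 0.9701).
q_1·w_2 = 0.2425·1 + 0.9701·(-3) = -2.6679.
u_2 = w_2 + 2.6679·q_1 = (1.6471, -0.4118).
‖u_2‖ = 1.6977, so q_2 = (0.9701, -0.2425).

q_2 = (0.9701, -0.2425)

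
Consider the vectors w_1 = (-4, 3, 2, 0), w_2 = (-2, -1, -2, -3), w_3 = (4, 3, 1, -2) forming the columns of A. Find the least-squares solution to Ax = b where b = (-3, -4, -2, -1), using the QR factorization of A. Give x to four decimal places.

x = (-0.2799, 0.6937, -0.6848)

w_1 = (-4, 3, 2, 0); ‖w_1‖ = 5.3852, so q_1 = (-0.7428, 0.5571, 0.3714, 0.0000).
q_1·w_2 = (-0.7428)·(-2) + 0.5571·(-1) + 0.3714·(-2) + 0.0000·(-3) = 0.1857.
u_2 = w_2 − 0.1857·q_1 = (-1.8621, -1.1034, -2.0690, -3.0000).
‖u_2‖ = 4.2386, so q_2 = (-0.4393, -0.2603, -0.4881, -0.7078).
q_1·w_3 = (-0.7428)·4 + 0.5571·3 + 0.3714·1 + 0.0000·(-2) = -0.9285; q_2·w_3 = (-0.4393)·4 + (-0.2603)·3 + (-0.4881)·1 + (-0.7078)·(-2) = -1.6108.
u_3 = w_3 + 0.9285·q_1 + 1.6108·q_2 = (2.6027, 3.0979, 0.5585, -3.1401).
‖u_3‖ = 5.1520, so q_3 = (0.5052, 0.6013, 0.1084, -0.6095).
Qᵀb = (-0.7428, 4.0433, -3.5281).
Back-substitute: x_3 = -3.5281/5.1520 = -0.6848.
x_2 = (4.0433 + 1.6108·(-0.6848))/4.2386 = 0.6937.
x_1 = (-0.7428 − 0.1857·0.6937 + 0.9285·(-0.6848))/5.3852 = -0.2799.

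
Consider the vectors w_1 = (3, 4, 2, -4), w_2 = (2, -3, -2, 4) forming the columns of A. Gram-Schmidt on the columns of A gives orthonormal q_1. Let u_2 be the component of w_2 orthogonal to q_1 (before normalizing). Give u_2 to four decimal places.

q_1 = w_1/‖w_1‖ = (3, 4, 2, -4)/6.7082 = (0.4472, 0.5963, 0.2981, -0.5963).
r_{12} = q_1·w_2 = -3.8759.
u_2 = w_2 + 3.8759·q_1 = (3.7333, -0.6889, -0.8444, 1.6889).

u_2 = (3.7333, -0.6889, -0.8444, 1.6889)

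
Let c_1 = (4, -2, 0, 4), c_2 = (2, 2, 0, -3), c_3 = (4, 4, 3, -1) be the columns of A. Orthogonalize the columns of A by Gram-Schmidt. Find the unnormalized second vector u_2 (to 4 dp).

u_2 = (2.8889, 1.5556, 0.0000, -2.1111)

e_1 = c_1/‖c_1‖ = (4, -2, 0, 4)/6.0000 = (0.6667, -0.3333, 0.0000, 0.6667).
r_{12} = e_1·c_2 = -1.3333.
u_2 = c_2 + 1.3333·e_1 = (2.8889, 1.5556, 0.0000, -2.1111).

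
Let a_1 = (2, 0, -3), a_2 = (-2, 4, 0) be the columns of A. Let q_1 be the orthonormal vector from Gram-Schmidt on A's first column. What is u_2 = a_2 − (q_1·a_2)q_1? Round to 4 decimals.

u_2 = (-1.3846, 4.0000, -0.9231)

q_1 = a_1/‖a_1‖ = (2, 0, -3)/3.6056 = (0.5547, 0.0000, -0.8321).
r_{12} = q_1·a_2 = -1.1094.
u_2 = a_2 + 1.1094·q_1 = (-1.3846, 4.0000, -0.9231).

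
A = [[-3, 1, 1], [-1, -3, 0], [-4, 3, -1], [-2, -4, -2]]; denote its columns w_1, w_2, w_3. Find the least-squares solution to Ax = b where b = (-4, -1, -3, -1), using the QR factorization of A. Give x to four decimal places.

x = (1.0414, 0.0818, -0.7830)

w_1 = (-3, -1, -4, -2); ‖w_1‖ = 5.4772, so e_1 = (-0.5477, -0.1826, -0.7303, -0.3651).
e_1·w_2 = (-0.5477)·1 + (-0.1826)·(-3) + (-0.7303)·3 + (-0.3651)·(-4) = -0.7303.
u_2 = w_2 + 0.7303·e_1 = (0.6000, -3.1333, 2.4667, -4.2667).
‖u_2‖ = 5.8708, so e_2 = (0.1022, -0.5337, 0.4202, -0.7268).
e_1·w_3 = (-0.5477)·1 + (-0.1826)·0 + (-0.7303)·(-1) + (-0.3651)·(-2) = 0.9129; e_2·w_3 = 0.1022·1 + (-0.5337)·0 + 0.4202·(-1) + (-0.7268)·(-2) = 1.1356.
u_3 = w_3 − 0.9129·e_1 − 1.1356·e_2 = (1.3839, 0.7727, -0.8104, -0.8414).
‖u_3‖ = 1.9691, so e_3 = (0.7028, 0.3924, -0.4116, -0.4273).
Qᵀb = (4.9295, -0.4088, -1.5417).
Back-substitute: x_3 = -1.5417/1.9691 = -0.7830.
x_2 = (-0.4088 − 1.1356·(-0.7830))/5.8708 = 0.0818.
x_1 = (4.9295 + 0.7303·0.0818 − 0.9129·(-0.7830))/5.4772 = 1.0414.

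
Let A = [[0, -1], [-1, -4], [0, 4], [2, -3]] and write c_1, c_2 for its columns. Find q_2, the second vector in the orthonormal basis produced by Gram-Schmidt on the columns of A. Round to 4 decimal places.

q_2 = (-0.1558, -0.6855, 0.6232, -0.3427)

c_1 = (0, -1, 0, 2); ‖c_1‖ = 2.2361, so q_1 = (0.0000, -0.4472, 0.0000, 0.8944).
q_1·c_2 = 0.0000·(-1) + (-0.4472)·(-4) + 0.0000·4 + 0.8944·(-3) = -0.8944.
u_2 = c_2 + 0.8944·q_1 = (-1.0000, -4.4000, 4.0000, -2.2000).
‖u_2‖ = 6.4187, so q_2 = (-0.1558, -0.6855, 0.6232, -0.3427).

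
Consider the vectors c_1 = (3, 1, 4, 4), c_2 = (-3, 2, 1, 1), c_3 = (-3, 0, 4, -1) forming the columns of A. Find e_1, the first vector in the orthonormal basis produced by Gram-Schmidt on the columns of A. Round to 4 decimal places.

c_1 = (3, 1, 4, 4); ‖c_1‖ = 6.4807, so e_1 = (0.4629, 0.1543, 0.6172, 0.6172).

e_1 = (0.4629, 0.1543, 0.6172, 0.6172)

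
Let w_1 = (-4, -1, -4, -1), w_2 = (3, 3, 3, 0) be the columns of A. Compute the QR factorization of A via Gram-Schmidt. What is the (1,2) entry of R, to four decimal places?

r_{12} = -4.6305

w_1 = (-4, -1, -4, -1); ‖w_1‖ = 5.8310, so e_1 = (-0.6860, -0.1715, -0.6860, -0.1715).
r_{12} = e_1·w_2 = -4.6305.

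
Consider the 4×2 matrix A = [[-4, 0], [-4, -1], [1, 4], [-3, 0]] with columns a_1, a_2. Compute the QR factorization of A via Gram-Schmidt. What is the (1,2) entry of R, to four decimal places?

q_1 = a_1/‖a_1‖ = (-4, -4, 1, -3)/6.4807 = (-0.6172, -0.6172, 0.1543, -0.4629).
r_{12} = q_1·a_2 = 1.2344.

r_{12} = 1.2344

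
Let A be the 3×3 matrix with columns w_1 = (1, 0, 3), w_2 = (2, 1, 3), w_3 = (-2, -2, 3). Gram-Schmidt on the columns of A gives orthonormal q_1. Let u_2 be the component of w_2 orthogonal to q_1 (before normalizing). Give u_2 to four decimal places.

u_2 = (0.9000, 1.0000, -0.3000)

w_1 = (1, 0, 3); ‖w_1‖ = 3.1623, so q_1 = (0.3162, 0.0000, 0.9487).
q_1·w_2 = 0.3162·2 + 0.0000·1 + 0.9487·3 = 3.4785.
u_2 = w_2 − 3.4785·q_1 = (0.9000, 1.0000, -0.3000).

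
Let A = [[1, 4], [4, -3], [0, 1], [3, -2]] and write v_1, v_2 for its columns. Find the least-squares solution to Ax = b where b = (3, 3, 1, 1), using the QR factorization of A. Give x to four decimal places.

e_1 = v_1/‖v_1‖ = (1, 4, 0, 3)/5.0990 = (0.1961, 0.7845, 0.0000, 0.5883).
r_{12} = e_1·v_2 = -2.7456.
u_2 = v_2 + 2.7456·e_1 = (4.5385, -0.8462, 1.0000, -0.3846).
‖u_2‖ = 4.7394, so e_2 = (0.9576, -0.1785, 0.2110, -0.0812).
Qᵀb = (3.5301, 2.4671).
Back-substitute: x_2 = 2.4671/4.7394 = 0.5205.
x_1 = (3.5301 + 2.7456·0.5205)/5.0990 = 0.9726.

x = (0.9726, 0.5205)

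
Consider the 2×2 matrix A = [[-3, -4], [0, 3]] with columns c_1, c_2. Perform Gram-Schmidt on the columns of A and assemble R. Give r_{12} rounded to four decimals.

r_{12} = 4.0000

c_1 = (-3, 0); ‖c_1‖ = 3.0000, so e_1 = (-1.0000, 0.0000).
r_{12} = e_1·c_2 = 4.0000.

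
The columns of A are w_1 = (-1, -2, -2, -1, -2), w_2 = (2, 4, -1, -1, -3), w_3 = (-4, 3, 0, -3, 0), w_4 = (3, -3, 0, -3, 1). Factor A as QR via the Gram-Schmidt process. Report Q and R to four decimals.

Q = [[-0.2673, 0.3468, -0.7687, 0.4592], [-0.5345, 0.6936, 0.3978, -0.2017], [-0.5345, -0.2055, 0.0711, 0.1059], [-0.2673, -0.1927, -0.4721, -0.8140], [-0.5345, -0.5651, 0.1515, 0.2732]], R = [[3.7417, -0.2673, 0.2673, 1.0690], [0.0000, 5.5613, 1.2715, -1.0275], [0.0000, 0.0000, 5.6843, -1.9315], [0.0000, 0.0000, 0.0000, 4.6980]]

w_1 = (-1, -2, -2, -1, -2); ‖w_1‖ = 3.7417, so e_1 = (-0.2673, -0.5345, -0.5345, -0.2673, -0.5345).
e_1·w_2 = (-0.2673)·2 + (-0.5345)·4 + (-0.5345)·(-1) + (-0.2673)·(-1) + (-0.5345)·(-3) = -0.2673.
u_2 = w_2 + 0.2673·e_1 = (1.9286, 3.8571, -1.1429, -1.0714, -3.1429).
‖u_2‖ = 5.5613, so e_2 = (0.3468, 0.6936, -0.2055, -0.1927, -0.5651).
e_1·w_3 = (-0.2673)·(-4) + (-0.5345)·3 + (-0.5345)·0 + (-0.2673)·(-3) + (-0.5345)·0 = 0.2673; e_2·w_3 = 0.3468·(-4) + 0.6936·3 + (-0.2055)·0 + (-0.1927)·(-3) + (-0.5651)·0 = 1.2715.
u_3 = w_3 − 0.2673·e_1 − 1.2715·e_2 = (-4.3695, 2.2610, 0.4042, -2.6836, 0.8614).
‖u_3‖ = 5.6843, so e_3 = (-0.7687, 0.3978, 0.0711, -0.4721, 0.1515).
e_1·w_4 = (-0.2673)·3 + (-0.5345)·(-3) + (-0.5345)·0 + (-0.2673)·(-3) + (-0.5345)·1 = 1.0690; e_2·w_4 = 0.3468·3 + 0.6936·(-3) + (-0.2055)·0 + (-0.1927)·(-3) + (-0.5651)·1 = -1.0275; e_3·w_4 = (-0.7687)·3 + 0.3978·(-3) + 0.0711·0 + (-0.4721)·(-3) + 0.1515·1 = -1.9315.
u_4 = w_4 − 1.0690·e_1 + 1.0275·e_2 + 1.9315·e_3 = (2.1573, -0.9477, 0.4976, -3.8241, 1.2835).
‖u_4‖ = 4.6980, so e_4 = (0.4592, -0.2017, 0.1059, -0.8140, 0.2732).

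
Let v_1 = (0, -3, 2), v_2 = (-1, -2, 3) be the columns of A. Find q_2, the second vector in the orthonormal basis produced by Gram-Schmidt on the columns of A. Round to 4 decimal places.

v_1 = (0, -3, 2); ‖v_1‖ = 3.6056, so q_1 = (0.0000, -0.8321, 0.5547).
q_1·v_2 = 0.0000·(-1) + (-0.8321)·(-2) + 0.5547·3 = 3.3282.
u_2 = v_2 − 3.3282·q_1 = (-1.0000, 0.7692, 1.1538).
‖u_2‖ = 1.7097, so q_2 = (-0.5849, 0.4499, 0.6749).

q_2 = (-0.5849, 0.4499, 0.6749)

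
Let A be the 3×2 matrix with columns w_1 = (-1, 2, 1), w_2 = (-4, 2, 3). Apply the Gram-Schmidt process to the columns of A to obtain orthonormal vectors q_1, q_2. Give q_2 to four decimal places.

q_2 = (-0.7290, -0.5608, 0.3925)

q_1 = w_1/‖w_1‖ = (-1, 2, 1)/2.4495 = (-0.4082, 0.8165, 0.4082).
r_{12} = q_1·w_2 = 4.4907.
u_2 = w_2 − 4.4907·q_1 = (-2.1667, -1.6667, 1.1667).
‖u_2‖ = 2.9721, so q_2 = (-0.7290, -0.5608, 0.3925).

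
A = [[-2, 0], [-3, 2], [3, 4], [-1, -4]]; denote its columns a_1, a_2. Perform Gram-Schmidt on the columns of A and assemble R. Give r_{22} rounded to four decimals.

r_{22} = 5.6260

q_1 = a_1/‖a_1‖ = (-2, -3, 3, -1)/4.7958 = (-0.4170, -0.6255, 0.6255, -0.2085).
r_{12} = q_1·a_2 = 2.0851.
u_2 = a_2 − 2.0851·q_1 = (0.8696, 3.3043, 2.6957, -3.5652).
r_{22} = ‖u_2‖ = 5.6260.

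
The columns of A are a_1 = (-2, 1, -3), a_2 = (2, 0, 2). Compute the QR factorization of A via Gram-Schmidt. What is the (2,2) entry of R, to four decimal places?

r_{22} = 0.9258

a_1 = (-2, 1, -3); ‖a_1‖ = 3.7417, so q_1 = (-0.5345, 0.2673, -0.8018).
q_1·a_2 = (-0.5345)·2 + 0.2673·0 + (-0.8018)·2 = -2.6726.
u_2 = a_2 + 2.6726·q_1 = (0.5714, 0.7143, -0.1429).
r_{22} = ‖u_2‖ = 0.9258.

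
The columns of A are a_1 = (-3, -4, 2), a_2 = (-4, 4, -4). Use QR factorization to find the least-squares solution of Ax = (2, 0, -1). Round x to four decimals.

a_1 = (-3, -4, 2); ‖a_1‖ = 5.3852, so q_1 = (-0.5571, -0.7428, 0.3714).
q_1·a_2 = (-0.5571)·(-4) + (-0.7428)·4 + 0.3714·(-4) = -2.2283.
u_2 = a_2 + 2.2283·q_1 = (-5.2414, 2.3448, -3.1724).
‖u_2‖ = 6.5601, so q_2 = (-0.7990, 0.3574, -0.4836).
Qᵀb = (-1.4856, -1.1144).
Back-substitute: x_2 = -1.1144/6.5601 = -0.1699.
x_1 = (-1.4856 + 2.2283·(-0.1699))/5.3852 = -0.3462.

x = (-0.3462, -0.1699)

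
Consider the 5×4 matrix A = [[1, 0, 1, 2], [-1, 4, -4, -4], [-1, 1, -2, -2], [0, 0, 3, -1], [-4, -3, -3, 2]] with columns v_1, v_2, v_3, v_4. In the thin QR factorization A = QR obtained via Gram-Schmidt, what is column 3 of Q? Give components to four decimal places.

q_3 = (-0.0836, -0.0052, -0.0216, 0.9962, -0.0142)

v_1 = (1, -1, -1, 0, -4); ‖v_1‖ = 4.3589, so q_1 = (0.2294, -0.2294, -0.2294, 0.0000, -0.9177).
q_1·v_2 = 0.2294·0 + (-0.2294)·4 + (-0.2294)·1 + 0.0000·0 + (-0.9177)·(-3) = 1.6059.
u_2 = v_2 − 1.6059·q_1 = (-0.3684, 4.3684, 1.3684, 0.0000, -1.5263).
‖u_2‖ = 4.8395, so q_2 = (-0.0761, 0.9027, 0.2828, 0.0000, -0.3154).
q_1·v_3 = 0.2294·1 + (-0.2294)·(-4) + (-0.2294)·(-2) + 0.0000·3 + (-0.9177)·(-3) = 4.3589; q_2·v_3 = (-0.0761)·1 + 0.9027·(-4) + 0.2828·(-2) + 0.0000·3 + (-0.3154)·(-3) = -3.3061.
u_3 = v_3 − 4.3589·q_1 + 3.3061·q_2 = (-0.2517, -0.0157, -0.0652, 3.0000, -0.0427).
‖u_3‖ = 3.0116, so q_3 = (-0.0836, -0.0052, -0.0216, 0.9962, -0.0142).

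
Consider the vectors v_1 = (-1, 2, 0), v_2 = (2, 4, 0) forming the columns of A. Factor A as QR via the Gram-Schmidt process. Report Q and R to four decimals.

v_1 = (-1, 2, 0); ‖v_1‖ = 2.2361, so e_1 = (-0.4472, 0.8944, 0.0000).
e_1·v_2 = (-0.4472)·2 + 0.8944·4 + 0.0000·0 = 2.6833.
u_2 = v_2 − 2.6833·e_1 = (3.2000, 1.6000, 0.0000).
‖u_2‖ = 3.5777, so e_2 = (0.8944, 0.4472, 0.0000).

Q = [[-0.4472, 0.8944], [0.8944, 0.4472], [0.0000, 0.0000]], R = [[2.2361, 2.6833], [0.0000, 3.5777]]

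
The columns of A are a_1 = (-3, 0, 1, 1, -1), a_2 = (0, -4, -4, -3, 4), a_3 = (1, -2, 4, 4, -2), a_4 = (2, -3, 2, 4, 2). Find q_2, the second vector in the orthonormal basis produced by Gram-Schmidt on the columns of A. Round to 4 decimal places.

q_2 = (-0.4015, -0.5840, -0.4501, -0.3042, 0.4501)

a_1 = (-3, 0, 1, 1, -1); ‖a_1‖ = 3.4641, so q_1 = (-0.8660, 0.0000, 0.2887, 0.2887, -0.2887).
q_1·a_2 = (-0.8660)·0 + 0.0000·(-4) + 0.2887·(-4) + 0.2887·(-3) + (-0.2887)·4 = -3.1754.
u_2 = a_2 + 3.1754·q_1 = (-2.7500, -4.0000, -3.0833, -2.0833, 3.0833).
‖u_2‖ = 6.8496, so q_2 = (-0.4015, -0.5840, -0.4501, -0.3042, 0.4501).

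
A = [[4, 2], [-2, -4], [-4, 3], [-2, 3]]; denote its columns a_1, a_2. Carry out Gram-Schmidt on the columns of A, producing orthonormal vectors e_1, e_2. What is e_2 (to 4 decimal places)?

e_2 = (0.3574, -0.6660, 0.4548, 0.4711)

a_1 = (4, -2, -4, -2); ‖a_1‖ = 6.3246, so e_1 = (0.6325, -0.3162, -0.6325, -0.3162).
e_1·a_2 = 0.6325·2 + (-0.3162)·(-4) + (-0.6325)·3 + (-0.3162)·3 = -0.3162.
u_2 = a_2 + 0.3162·e_1 = (2.2000, -4.1000, 2.8000, 2.9000).
‖u_2‖ = 6.1563, so e_2 = (0.3574, -0.6660, 0.4548, 0.4711).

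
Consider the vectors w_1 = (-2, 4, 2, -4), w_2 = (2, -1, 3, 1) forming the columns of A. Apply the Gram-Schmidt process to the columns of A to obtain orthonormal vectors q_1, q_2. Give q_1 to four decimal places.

q_1 = (-0.3162, 0.6325, 0.3162, -0.6325)

w_1 = (-2, 4, 2, -4); ‖w_1‖ = 6.3246, so q_1 = (-0.3162, 0.6325, 0.3162, -0.6325).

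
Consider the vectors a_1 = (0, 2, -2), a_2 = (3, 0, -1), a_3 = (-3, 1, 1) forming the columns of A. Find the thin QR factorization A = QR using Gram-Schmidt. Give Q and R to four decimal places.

a_1 = (0, 2, -2); ‖a_1‖ = 2.8284, so e_1 = (0.0000, 0.7071, -0.7071).
e_1·a_2 = 0.0000·3 + 0.7071·0 + (-0.7071)·(-1) = 0.7071.
u_2 = a_2 − 0.7071·e_1 = (3.0000, -0.5000, -0.5000).
‖u_2‖ = 3.0822, so e_2 = (0.9733, -0.1622, -0.1622).
e_1·a_3 = 0.0000·(-3) + 0.7071·1 + (-0.7071)·1 = 0.0000; e_2·a_3 = 0.9733·(-3) + (-0.1622)·1 + (-0.1622)·1 = -3.2444.
u_3 = a_3 + 0.0000·e_1 + 3.2444·e_2 = (0.1579, 0.4737, 0.4737).
‖u_3‖ = 0.6882, so e_3 = (0.2294, 0.6882, 0.6882).

Q = [[0.0000, 0.9733, 0.2294], [0.7071, -0.1622, 0.6882], [-0.7071, -0.1622, 0.6882]], R = [[2.8284, 0.7071, 0.0000], [0.0000, 3.0822, -3.2444], [0.0000, 0.0000, 0.6882]]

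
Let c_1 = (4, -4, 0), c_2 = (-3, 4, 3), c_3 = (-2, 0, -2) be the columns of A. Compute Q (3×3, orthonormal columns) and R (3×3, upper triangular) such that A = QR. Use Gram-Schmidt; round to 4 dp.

Q = [[0.7071, 0.1622, -0.6882], [-0.7071, 0.1622, -0.6882], [0.0000, 0.9733, 0.2294]], R = [[5.6569, -4.9497, -1.4142], [0.0000, 3.0822, -2.2711], [0.0000, 0.0000, 0.9177]]

c_1 = (4, -4, 0); ‖c_1‖ = 5.6569, so q_1 = (0.7071, -0.7071, 0.0000).
q_1·c_2 = 0.7071·(-3) + (-0.7071)·4 + 0.0000·3 = -4.9497.
u_2 = c_2 + 4.9497·q_1 = (0.5000, 0.5000, 3.0000).
‖u_2‖ = 3.0822, so q_2 = (0.1622, 0.1622, 0.9733).
q_1·c_3 = 0.7071·(-2) + (-0.7071)·0 + 0.0000·(-2) = -1.4142; q_2·c_3 = 0.1622·(-2) + 0.1622·0 + 0.9733·(-2) = -2.2711.
u_3 = c_3 + 1.4142·q_1 + 2.2711·q_2 = (-0.6316, -0.6316, 0.2105).
‖u_3‖ = 0.9177, so q_3 = (-0.6882, -0.6882, 0.2294).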